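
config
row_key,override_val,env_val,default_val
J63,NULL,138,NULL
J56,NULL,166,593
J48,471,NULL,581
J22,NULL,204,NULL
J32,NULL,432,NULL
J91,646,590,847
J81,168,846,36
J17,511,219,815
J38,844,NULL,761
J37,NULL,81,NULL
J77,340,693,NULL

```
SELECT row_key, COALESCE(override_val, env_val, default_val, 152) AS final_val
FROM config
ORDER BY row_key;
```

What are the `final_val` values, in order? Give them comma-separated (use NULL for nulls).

row_key=J17: override_val=511 → 511
row_key=J22: override_val=NULL, env_val=204 → 204
row_key=J32: override_val=NULL, env_val=432 → 432
row_key=J37: override_val=NULL, env_val=81 → 81
row_key=J38: override_val=844 → 844
row_key=J48: override_val=471 → 471
row_key=J56: override_val=NULL, env_val=166 → 166
row_key=J63: override_val=NULL, env_val=138 → 138
row_key=J77: override_val=340 → 340
row_key=J81: override_val=168 → 168
row_key=J91: override_val=646 → 646

511, 204, 432, 81, 844, 471, 166, 138, 340, 168, 646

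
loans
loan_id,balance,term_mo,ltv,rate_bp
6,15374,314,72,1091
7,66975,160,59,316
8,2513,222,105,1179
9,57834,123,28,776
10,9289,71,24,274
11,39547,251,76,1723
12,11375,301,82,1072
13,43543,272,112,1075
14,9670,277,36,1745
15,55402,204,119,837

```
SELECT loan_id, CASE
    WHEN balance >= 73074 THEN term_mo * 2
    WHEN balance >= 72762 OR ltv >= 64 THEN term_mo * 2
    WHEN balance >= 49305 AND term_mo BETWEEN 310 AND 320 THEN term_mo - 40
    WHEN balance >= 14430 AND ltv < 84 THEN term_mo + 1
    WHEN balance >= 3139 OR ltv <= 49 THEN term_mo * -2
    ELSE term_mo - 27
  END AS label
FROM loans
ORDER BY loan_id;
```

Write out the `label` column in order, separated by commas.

628, 161, 444, 124, -142, 502, 602, 544, -554, 408

loan_id=6: balance >= 72762 OR ltv >= 64 → 628
loan_id=7: balance >= 14430 AND ltv < 84 → 161
loan_id=8: balance >= 72762 OR ltv >= 64 → 444
loan_id=9: balance >= 14430 AND ltv < 84 → 124
loan_id=10: balance >= 3139 OR ltv <= 49 → -142
loan_id=11: balance >= 72762 OR ltv >= 64 → 502
loan_id=12: balance >= 72762 OR ltv >= 64 → 602
loan_id=13: balance >= 72762 OR ltv >= 64 → 544
loan_id=14: balance >= 3139 OR ltv <= 49 → -554
loan_id=15: balance >= 72762 OR ltv >= 64 → 408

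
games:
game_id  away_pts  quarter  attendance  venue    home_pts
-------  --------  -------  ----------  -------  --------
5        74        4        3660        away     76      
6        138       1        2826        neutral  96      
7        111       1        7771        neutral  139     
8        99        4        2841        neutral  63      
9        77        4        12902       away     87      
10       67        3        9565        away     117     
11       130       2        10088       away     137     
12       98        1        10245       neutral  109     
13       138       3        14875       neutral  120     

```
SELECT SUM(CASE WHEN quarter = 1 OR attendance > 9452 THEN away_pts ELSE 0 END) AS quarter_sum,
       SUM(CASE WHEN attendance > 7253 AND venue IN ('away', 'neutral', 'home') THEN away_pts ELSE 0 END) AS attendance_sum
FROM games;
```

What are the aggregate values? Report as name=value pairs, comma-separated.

quarter_sum=759, attendance_sum=621

[quarter_sum: quarter = 1 OR attendance > 9452]
game_id=5: ✗
game_id=6: ✓ → 138
game_id=7: ✓ → 111
game_id=8: ✗
game_id=9: ✓ → 77
game_id=10: ✓ → 67
game_id=11: ✓ → 130
game_id=12: ✓ → 98
game_id=13: ✓ → 138
quarter_sum = 138 + 111 + 77 + 67 + 130 + 98 + 138 = 759
—
[attendance_sum: attendance > 7253 AND venue IN ('away', 'neutral', 'home')]
game_id=5: ✗
game_id=6: ✗
game_id=7: ✓ → 111
game_id=8: ✗
game_id=9: ✓ → 77
game_id=10: ✓ → 67
game_id=11: ✓ → 130
game_id=12: ✓ → 98
game_id=13: ✓ → 138
attendance_sum = 111 + 77 + 67 + 130 + 98 + 138 = 621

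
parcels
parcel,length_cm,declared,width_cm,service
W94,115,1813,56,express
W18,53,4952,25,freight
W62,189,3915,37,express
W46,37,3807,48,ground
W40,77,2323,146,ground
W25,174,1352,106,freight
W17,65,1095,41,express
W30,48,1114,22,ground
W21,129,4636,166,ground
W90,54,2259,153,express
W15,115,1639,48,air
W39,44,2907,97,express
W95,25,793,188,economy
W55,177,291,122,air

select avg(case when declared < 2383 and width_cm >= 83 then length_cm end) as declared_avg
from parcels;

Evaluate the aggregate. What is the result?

parcel=W94: ✗
parcel=W18: ✗
parcel=W62: ✗
parcel=W46: ✗
parcel=W40: ✓ → 77
parcel=W25: ✓ → 174
parcel=W17: ✗
parcel=W30: ✗
parcel=W21: ✗
parcel=W90: ✓ → 54
parcel=W15: ✗
parcel=W39: ✗
parcel=W95: ✓ → 25
parcel=W55: ✓ → 177
declared_avg = (77 + 174 + 54 + 25 + 177) / 5 = 101.4

101.4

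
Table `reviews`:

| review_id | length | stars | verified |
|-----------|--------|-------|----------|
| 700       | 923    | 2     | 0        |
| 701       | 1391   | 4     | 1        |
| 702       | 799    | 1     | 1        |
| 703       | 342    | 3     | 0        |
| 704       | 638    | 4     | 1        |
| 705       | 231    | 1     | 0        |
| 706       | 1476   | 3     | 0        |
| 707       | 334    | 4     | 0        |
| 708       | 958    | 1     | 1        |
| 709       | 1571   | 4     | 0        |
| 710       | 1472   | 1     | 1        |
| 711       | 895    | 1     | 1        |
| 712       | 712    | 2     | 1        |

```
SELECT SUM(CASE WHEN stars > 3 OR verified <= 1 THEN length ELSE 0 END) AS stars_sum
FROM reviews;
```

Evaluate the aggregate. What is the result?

review_id=700: ✓ → 923
review_id=701: ✓ → 1391
review_id=702: ✓ → 799
review_id=703: ✓ → 342
review_id=704: ✓ → 638
review_id=705: ✓ → 231
review_id=706: ✓ → 1476
review_id=707: ✓ → 334
review_id=708: ✓ → 958
review_id=709: ✓ → 1571
review_id=710: ✓ → 1472
review_id=711: ✓ → 895
review_id=712: ✓ → 712
stars_sum = 923 + 1391 + 799 + 342 + 638 + 231 + 1476 + 334 + 958 + 1571 + 1472 + 895 + 712 = 11742

11742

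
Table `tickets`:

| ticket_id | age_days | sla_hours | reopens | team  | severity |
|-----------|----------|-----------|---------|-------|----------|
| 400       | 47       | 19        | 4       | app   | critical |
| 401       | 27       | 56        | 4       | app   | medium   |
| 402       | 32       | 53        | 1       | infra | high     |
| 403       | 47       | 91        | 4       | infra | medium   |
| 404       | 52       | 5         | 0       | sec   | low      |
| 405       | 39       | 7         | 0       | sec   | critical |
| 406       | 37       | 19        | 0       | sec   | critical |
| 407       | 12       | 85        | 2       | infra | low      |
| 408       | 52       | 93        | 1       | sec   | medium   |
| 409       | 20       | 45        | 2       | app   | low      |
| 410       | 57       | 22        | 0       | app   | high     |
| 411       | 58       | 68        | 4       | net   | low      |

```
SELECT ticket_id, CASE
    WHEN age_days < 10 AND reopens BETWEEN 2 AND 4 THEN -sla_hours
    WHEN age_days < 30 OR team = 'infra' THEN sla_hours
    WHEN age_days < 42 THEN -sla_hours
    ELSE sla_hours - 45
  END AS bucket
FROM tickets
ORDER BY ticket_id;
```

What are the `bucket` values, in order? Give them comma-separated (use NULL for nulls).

-26, 56, 53, 91, -40, -7, -19, 85, 48, 45, -23, 23

ticket_id=400: ELSE → -26
ticket_id=401: age_days < 30 OR team = 'infra' → 56
ticket_id=402: age_days < 30 OR team = 'infra' → 53
ticket_id=403: age_days < 30 OR team = 'infra' → 91
ticket_id=404: ELSE → -40
ticket_id=405: age_days < 42 → -7
ticket_id=406: age_days < 42 → -19
ticket_id=407: age_days < 30 OR team = 'infra' → 85
ticket_id=408: ELSE → 48
ticket_id=409: age_days < 30 OR team = 'infra' → 45
ticket_id=410: ELSE → -23
ticket_id=411: ELSE → 23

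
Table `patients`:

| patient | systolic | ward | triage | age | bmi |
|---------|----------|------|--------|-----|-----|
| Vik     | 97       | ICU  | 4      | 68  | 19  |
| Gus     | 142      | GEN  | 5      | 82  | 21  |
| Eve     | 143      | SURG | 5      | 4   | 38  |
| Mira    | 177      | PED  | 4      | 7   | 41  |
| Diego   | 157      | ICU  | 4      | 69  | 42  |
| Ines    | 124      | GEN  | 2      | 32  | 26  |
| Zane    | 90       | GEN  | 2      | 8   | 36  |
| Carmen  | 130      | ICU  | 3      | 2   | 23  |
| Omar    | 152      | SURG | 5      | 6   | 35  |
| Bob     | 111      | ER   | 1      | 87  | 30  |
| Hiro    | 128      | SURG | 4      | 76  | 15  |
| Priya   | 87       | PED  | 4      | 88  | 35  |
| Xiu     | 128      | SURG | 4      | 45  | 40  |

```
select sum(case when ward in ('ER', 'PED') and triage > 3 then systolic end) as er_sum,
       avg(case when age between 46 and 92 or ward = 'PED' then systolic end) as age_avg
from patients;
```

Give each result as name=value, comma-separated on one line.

[er_sum: ward in ('ER', 'PED') and triage > 3]
patient=Vik: ✗
patient=Gus: ✗
patient=Eve: ✗
patient=Mira: ✓ → 177
patient=Diego: ✗
patient=Ines: ✗
patient=Zane: ✗
patient=Carmen: ✗
patient=Omar: ✗
patient=Bob: ✗
patient=Hiro: ✗
patient=Priya: ✓ → 87
patient=Xiu: ✗
er_sum = 177 + 87 = 264
—
[age_avg: age between 46 and 92 or ward = 'PED']
patient=Vik: ✓ → 97
patient=Gus: ✓ → 142
patient=Eve: ✗
patient=Mira: ✓ → 177
patient=Diego: ✓ → 157
patient=Ines: ✗
patient=Zane: ✗
patient=Carmen: ✗
patient=Omar: ✗
patient=Bob: ✓ → 111
patient=Hiro: ✓ → 128
patient=Priya: ✓ → 87
patient=Xiu: ✗
age_avg = (97 + 142 + 177 + 157 + 111 + 128 + 87) / 7 = 128.4285714286

er_sum=264, age_avg=128.4285714286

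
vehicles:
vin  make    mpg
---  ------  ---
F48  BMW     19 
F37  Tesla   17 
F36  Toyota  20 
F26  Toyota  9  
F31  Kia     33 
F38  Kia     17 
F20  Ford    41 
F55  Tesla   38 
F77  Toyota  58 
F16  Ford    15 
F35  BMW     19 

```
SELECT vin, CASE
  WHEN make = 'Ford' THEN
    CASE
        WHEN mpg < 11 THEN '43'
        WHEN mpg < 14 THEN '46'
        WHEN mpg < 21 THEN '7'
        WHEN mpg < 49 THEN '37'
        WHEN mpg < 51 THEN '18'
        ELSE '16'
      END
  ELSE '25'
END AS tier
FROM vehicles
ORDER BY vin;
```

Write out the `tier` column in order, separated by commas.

vin=F16: make='Ford' → inner[mpg < 21] → 7
vin=F20: make='Ford' → inner[mpg < 49] → 37
vin=F26: make='Toyota' → outer ELSE → 25
vin=F31: make='Kia' → outer ELSE → 25
vin=F35: make='BMW' → outer ELSE → 25
vin=F36: make='Toyota' → outer ELSE → 25
vin=F37: make='Tesla' → outer ELSE → 25
vin=F38: make='Kia' → outer ELSE → 25
vin=F48: make='BMW' → outer ELSE → 25
vin=F55: make='Tesla' → outer ELSE → 25
vin=F77: make='Toyota' → outer ELSE → 25

7, 37, 25, 25, 25, 25, 25, 25, 25, 25, 25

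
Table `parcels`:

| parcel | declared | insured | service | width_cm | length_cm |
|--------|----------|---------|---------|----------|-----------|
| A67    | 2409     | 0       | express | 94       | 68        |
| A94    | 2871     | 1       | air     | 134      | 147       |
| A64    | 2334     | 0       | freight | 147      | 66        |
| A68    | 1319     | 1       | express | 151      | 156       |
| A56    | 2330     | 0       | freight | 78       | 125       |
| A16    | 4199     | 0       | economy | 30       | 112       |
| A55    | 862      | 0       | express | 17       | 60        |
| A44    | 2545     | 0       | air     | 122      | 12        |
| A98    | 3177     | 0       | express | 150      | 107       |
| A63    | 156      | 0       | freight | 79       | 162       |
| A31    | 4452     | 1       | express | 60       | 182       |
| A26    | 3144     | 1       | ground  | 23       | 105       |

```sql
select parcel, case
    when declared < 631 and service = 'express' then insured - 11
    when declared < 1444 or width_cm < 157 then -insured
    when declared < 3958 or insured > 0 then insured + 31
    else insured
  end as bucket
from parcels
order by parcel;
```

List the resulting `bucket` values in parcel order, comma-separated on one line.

0, -1, -1, 0, 0, 0, 0, 0, 0, -1, -1, 0

parcel=A16: declared < 1444 or width_cm < 157 → 0
parcel=A26: declared < 1444 or width_cm < 157 → -1
parcel=A31: declared < 1444 or width_cm < 157 → -1
parcel=A44: declared < 1444 or width_cm < 157 → 0
parcel=A55: declared < 1444 or width_cm < 157 → 0
parcel=A56: declared < 1444 or width_cm < 157 → 0
parcel=A63: declared < 1444 or width_cm < 157 → 0
parcel=A64: declared < 1444 or width_cm < 157 → 0
parcel=A67: declared < 1444 or width_cm < 157 → 0
parcel=A68: declared < 1444 or width_cm < 157 → -1
parcel=A94: declared < 1444 or width_cm < 157 → -1
parcel=A98: declared < 1444 or width_cm < 157 → 0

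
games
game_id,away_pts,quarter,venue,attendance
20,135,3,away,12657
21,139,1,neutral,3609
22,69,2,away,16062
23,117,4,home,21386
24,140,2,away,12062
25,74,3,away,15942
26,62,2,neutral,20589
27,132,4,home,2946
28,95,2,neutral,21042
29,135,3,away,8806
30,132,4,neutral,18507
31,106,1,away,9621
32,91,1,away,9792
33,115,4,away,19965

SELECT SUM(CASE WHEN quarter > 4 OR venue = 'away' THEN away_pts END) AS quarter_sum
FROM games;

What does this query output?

865

game_id=20: ✓ → 135
game_id=21: ✗
game_id=22: ✓ → 69
game_id=23: ✗
game_id=24: ✓ → 140
game_id=25: ✓ → 74
game_id=26: ✗
game_id=27: ✗
game_id=28: ✗
game_id=29: ✓ → 135
game_id=30: ✗
game_id=31: ✓ → 106
game_id=32: ✓ → 91
game_id=33: ✓ → 115
quarter_sum = 135 + 69 + 140 + 74 + 135 + 106 + 91 + 115 = 865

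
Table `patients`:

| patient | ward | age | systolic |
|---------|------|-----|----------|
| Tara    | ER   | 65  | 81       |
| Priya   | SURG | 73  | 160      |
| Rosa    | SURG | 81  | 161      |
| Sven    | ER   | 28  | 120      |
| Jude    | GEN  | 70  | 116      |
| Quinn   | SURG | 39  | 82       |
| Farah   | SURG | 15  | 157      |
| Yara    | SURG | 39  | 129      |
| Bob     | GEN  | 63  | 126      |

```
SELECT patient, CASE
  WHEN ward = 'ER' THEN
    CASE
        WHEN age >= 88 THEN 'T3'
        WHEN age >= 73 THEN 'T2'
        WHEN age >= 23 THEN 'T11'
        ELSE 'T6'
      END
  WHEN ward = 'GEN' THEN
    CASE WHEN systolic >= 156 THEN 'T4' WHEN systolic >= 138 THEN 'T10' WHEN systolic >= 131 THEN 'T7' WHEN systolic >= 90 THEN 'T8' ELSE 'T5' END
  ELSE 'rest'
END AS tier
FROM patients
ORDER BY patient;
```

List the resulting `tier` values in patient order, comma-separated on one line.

patient=Bob: ward='GEN' → inner[systolic >= 90] → T8
patient=Farah: ward='SURG' → outer ELSE → rest
patient=Jude: ward='GEN' → inner[systolic >= 90] → T8
patient=Priya: ward='SURG' → outer ELSE → rest
patient=Quinn: ward='SURG' → outer ELSE → rest
patient=Rosa: ward='SURG' → outer ELSE → rest
patient=Sven: ward='ER' → inner[age >= 23] → T11
patient=Tara: ward='ER' → inner[age >= 23] → T11
patient=Yara: ward='SURG' → outer ELSE → rest

T8, rest, T8, rest, rest, rest, T11, T11, rest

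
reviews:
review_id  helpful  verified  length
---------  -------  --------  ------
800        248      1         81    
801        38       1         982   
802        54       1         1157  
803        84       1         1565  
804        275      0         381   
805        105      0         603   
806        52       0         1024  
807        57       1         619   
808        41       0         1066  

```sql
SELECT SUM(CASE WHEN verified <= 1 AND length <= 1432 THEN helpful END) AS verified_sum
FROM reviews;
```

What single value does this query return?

870

review_id=800: ✓ → 248
review_id=801: ✓ → 38
review_id=802: ✓ → 54
review_id=803: ✗
review_id=804: ✓ → 275
review_id=805: ✓ → 105
review_id=806: ✓ → 52
review_id=807: ✓ → 57
review_id=808: ✓ → 41
verified_sum = 248 + 38 + 54 + 275 + 105 + 52 + 57 + 41 = 870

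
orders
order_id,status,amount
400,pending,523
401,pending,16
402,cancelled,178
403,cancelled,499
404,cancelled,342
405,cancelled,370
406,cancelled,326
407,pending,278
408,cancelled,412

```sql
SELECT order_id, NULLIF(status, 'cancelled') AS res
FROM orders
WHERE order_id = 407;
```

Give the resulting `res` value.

order_id = 407: status=pending, amount=278.
status=pending vs cancelled: differ → pending

pending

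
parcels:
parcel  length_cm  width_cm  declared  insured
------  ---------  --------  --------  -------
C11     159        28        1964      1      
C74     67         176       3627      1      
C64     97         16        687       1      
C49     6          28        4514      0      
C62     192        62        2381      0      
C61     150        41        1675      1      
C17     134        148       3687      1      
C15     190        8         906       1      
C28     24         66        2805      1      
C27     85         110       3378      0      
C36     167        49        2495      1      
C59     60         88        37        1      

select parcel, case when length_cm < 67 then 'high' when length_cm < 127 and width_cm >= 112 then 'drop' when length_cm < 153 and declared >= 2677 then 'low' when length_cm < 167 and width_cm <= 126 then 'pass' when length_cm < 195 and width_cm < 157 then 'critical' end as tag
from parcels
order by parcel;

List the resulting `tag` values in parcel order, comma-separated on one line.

parcel=C11: length_cm < 167 and width_cm <= 126 → pass
parcel=C15: length_cm < 195 and width_cm < 157 → critical
parcel=C17: length_cm < 153 and declared >= 2677 → low
parcel=C27: length_cm < 153 and declared >= 2677 → low
parcel=C28: length_cm < 67 → high
parcel=C36: length_cm < 195 and width_cm < 157 → critical
parcel=C49: length_cm < 67 → high
parcel=C59: length_cm < 67 → high
parcel=C61: length_cm < 167 and width_cm <= 126 → pass
parcel=C62: length_cm < 195 and width_cm < 157 → critical
parcel=C64: length_cm < 167 and width_cm <= 126 → pass
parcel=C74: length_cm < 127 and width_cm >= 112 → drop

pass, critical, low, low, high, critical, high, high, pass, critical, pass, drop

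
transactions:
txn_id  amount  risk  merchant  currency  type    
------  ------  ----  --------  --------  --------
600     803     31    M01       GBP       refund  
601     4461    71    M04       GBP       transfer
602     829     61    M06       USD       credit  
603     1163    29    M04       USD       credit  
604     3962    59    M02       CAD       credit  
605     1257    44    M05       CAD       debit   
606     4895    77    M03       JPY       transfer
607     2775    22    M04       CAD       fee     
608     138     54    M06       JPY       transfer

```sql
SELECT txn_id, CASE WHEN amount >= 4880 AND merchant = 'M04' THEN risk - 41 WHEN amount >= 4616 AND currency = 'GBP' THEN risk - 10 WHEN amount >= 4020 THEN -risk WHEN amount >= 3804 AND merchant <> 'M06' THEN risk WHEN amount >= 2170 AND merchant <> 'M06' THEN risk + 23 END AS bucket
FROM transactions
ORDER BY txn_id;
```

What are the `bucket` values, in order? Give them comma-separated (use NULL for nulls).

NULL, -71, NULL, NULL, 59, NULL, -77, 45, NULL

txn_id=600: (no match → NULL) → NULL
txn_id=601: amount >= 4020 → -71
txn_id=602: (no match → NULL) → NULL
txn_id=603: (no match → NULL) → NULL
txn_id=604: amount >= 3804 AND merchant <> 'M06' → 59
txn_id=605: (no match → NULL) → NULL
txn_id=606: amount >= 4020 → -77
txn_id=607: amount >= 2170 AND merchant <> 'M06' → 45
txn_id=608: (no match → NULL) → NULL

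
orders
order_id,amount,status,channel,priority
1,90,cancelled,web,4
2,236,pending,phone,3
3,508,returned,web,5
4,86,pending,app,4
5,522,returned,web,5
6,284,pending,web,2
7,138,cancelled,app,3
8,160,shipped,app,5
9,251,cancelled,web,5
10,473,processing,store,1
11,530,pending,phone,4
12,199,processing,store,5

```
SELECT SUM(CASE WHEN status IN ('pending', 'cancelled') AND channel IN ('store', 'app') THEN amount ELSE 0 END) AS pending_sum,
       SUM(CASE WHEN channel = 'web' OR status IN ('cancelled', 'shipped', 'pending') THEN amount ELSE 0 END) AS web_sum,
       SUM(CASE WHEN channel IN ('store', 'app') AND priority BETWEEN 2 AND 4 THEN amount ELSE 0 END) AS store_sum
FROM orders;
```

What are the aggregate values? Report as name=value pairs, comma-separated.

pending_sum=224, web_sum=2805, store_sum=224

[pending_sum: status IN ('pending', 'cancelled') AND channel IN ('store', 'app')]
order_id=1: ✗
order_id=2: ✗
order_id=3: ✗
order_id=4: ✓ → 86
order_id=5: ✗
order_id=6: ✗
order_id=7: ✓ → 138
order_id=8: ✗
order_id=9: ✗
order_id=10: ✗
order_id=11: ✗
order_id=12: ✗
pending_sum = 86 + 138 = 224
—
[web_sum: channel = 'web' OR status IN ('cancelled', 'shipped', 'pending')]
order_id=1: ✓ → 90
order_id=2: ✓ → 236
order_id=3: ✓ → 508
order_id=4: ✓ → 86
order_id=5: ✓ → 522
order_id=6: ✓ → 284
order_id=7: ✓ → 138
order_id=8: ✓ → 160
order_id=9: ✓ → 251
order_id=10: ✗
order_id=11: ✓ → 530
order_id=12: ✗
web_sum = 90 + 236 + 508 + 86 + 522 + 284 + 138 + 160 + 251 + 530 = 2805
—
[store_sum: channel IN ('store', 'app') AND priority BETWEEN 2 AND 4]
order_id=1: ✗
order_id=2: ✗
order_id=3: ✗
order_id=4: ✓ → 86
order_id=5: ✗
order_id=6: ✗
order_id=7: ✓ → 138
order_id=8: ✗
order_id=9: ✗
order_id=10: ✗
order_id=11: ✗
order_id=12: ✗
store_sum = 86 + 138 = 224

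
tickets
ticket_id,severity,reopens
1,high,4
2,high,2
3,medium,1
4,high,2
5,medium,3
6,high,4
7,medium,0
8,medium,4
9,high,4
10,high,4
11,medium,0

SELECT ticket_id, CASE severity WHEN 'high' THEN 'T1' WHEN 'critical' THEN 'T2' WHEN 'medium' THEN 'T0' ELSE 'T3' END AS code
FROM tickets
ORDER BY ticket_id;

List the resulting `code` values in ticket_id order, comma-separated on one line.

T1, T1, T0, T1, T0, T1, T0, T0, T1, T1, T0

ticket_id=1: severity='high' → T1
ticket_id=2: severity='high' → T1
ticket_id=3: severity='medium' → T0
ticket_id=4: severity='high' → T1
ticket_id=5: severity='medium' → T0
ticket_id=6: severity='high' → T1
ticket_id=7: severity='medium' → T0
ticket_id=8: severity='medium' → T0
ticket_id=9: severity='high' → T1
ticket_id=10: severity='high' → T1
ticket_id=11: severity='medium' → T0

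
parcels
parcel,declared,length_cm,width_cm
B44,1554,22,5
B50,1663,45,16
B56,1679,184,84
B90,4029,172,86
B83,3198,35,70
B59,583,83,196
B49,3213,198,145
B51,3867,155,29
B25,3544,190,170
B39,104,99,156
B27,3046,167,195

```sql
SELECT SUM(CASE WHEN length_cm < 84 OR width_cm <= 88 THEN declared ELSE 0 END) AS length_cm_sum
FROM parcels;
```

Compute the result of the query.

16573

parcel=B44: ✓ → 1554
parcel=B50: ✓ → 1663
parcel=B56: ✓ → 1679
parcel=B90: ✓ → 4029
parcel=B83: ✓ → 3198
parcel=B59: ✓ → 583
parcel=B49: ✗
parcel=B51: ✓ → 3867
parcel=B25: ✗
parcel=B39: ✗
parcel=B27: ✗
length_cm_sum = 1554 + 1663 + 1679 + 4029 + 3198 + 583 + 3867 = 16573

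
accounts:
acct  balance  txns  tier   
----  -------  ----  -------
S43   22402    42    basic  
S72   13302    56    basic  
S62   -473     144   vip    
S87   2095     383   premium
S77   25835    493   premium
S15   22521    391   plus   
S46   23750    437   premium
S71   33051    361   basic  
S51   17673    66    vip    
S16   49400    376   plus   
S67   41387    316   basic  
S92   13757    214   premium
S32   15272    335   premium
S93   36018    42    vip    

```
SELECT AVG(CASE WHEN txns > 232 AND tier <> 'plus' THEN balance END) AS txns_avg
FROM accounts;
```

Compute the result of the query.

23565

acct=S43: ✗
acct=S72: ✗
acct=S62: ✗
acct=S87: ✓ → 2095
acct=S77: ✓ → 25835
acct=S15: ✗
acct=S46: ✓ → 23750
acct=S71: ✓ → 33051
acct=S51: ✗
acct=S16: ✗
acct=S67: ✓ → 41387
acct=S92: ✗
acct=S32: ✓ → 15272
acct=S93: ✗
txns_avg = (2095 + 25835 + 23750 + 33051 + 41387 + 15272) / 6 = 23565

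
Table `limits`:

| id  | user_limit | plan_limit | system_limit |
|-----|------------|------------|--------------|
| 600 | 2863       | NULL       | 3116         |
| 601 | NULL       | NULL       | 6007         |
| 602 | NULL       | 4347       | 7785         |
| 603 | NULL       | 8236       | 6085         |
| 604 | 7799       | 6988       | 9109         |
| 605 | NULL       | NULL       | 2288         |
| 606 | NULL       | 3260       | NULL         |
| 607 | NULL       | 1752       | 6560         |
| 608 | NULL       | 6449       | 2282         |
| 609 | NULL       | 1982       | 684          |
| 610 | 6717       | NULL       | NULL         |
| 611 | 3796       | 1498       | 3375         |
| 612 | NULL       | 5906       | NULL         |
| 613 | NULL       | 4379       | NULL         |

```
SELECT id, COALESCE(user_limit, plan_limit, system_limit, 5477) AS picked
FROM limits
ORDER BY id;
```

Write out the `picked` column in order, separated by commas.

id=600: user_limit=2863 → 2863
id=601: user_limit=NULL, plan_limit=NULL, system_limit=6007 → 6007
id=602: user_limit=NULL, plan_limit=4347 → 4347
id=603: user_limit=NULL, plan_limit=8236 → 8236
id=604: user_limit=7799 → 7799
id=605: user_limit=NULL, plan_limit=NULL, system_limit=2288 → 2288
id=606: user_limit=NULL, plan_limit=3260 → 3260
id=607: user_limit=NULL, plan_limit=1752 → 1752
id=608: user_limit=NULL, plan_limit=6449 → 6449
id=609: user_limit=NULL, plan_limit=1982 → 1982
id=610: user_limit=6717 → 6717
id=611: user_limit=3796 → 3796
id=612: user_limit=NULL, plan_limit=5906 → 5906
id=613: user_limit=NULL, plan_limit=4379 → 4379

2863, 6007, 4347, 8236, 7799, 2288, 3260, 1752, 6449, 1982, 6717, 3796, 5906, 4379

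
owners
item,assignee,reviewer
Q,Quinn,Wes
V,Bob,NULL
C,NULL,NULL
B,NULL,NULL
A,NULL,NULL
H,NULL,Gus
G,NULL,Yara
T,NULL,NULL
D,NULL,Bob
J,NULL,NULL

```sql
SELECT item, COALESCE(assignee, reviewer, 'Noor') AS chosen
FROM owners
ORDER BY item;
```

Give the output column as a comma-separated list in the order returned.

Noor, Noor, Noor, Bob, Yara, Gus, Noor, Quinn, Noor, Bob

item=A: assignee=NULL, reviewer=NULL, → literal Noor → Noor
item=B: assignee=NULL, reviewer=NULL, → literal Noor → Noor
item=C: assignee=NULL, reviewer=NULL, → literal Noor → Noor
item=D: assignee=NULL, reviewer=Bob → Bob
item=G: assignee=NULL, reviewer=Yara → Yara
item=H: assignee=NULL, reviewer=Gus → Gus
item=J: assignee=NULL, reviewer=NULL, → literal Noor → Noor
item=Q: assignee=Quinn → Quinn
item=T: assignee=NULL, reviewer=NULL, → literal Noor → Noor
item=V: assignee=Bob → Bob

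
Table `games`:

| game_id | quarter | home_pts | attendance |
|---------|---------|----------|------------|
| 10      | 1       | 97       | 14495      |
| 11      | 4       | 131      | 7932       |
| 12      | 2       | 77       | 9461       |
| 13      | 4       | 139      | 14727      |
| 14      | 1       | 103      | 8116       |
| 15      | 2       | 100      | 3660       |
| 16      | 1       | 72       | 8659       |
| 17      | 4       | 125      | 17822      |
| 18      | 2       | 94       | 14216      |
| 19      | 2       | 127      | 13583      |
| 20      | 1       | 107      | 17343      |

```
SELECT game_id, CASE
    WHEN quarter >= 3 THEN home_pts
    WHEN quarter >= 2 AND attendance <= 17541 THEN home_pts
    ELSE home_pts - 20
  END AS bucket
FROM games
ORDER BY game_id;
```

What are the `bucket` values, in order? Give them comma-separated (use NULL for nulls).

game_id=10: ELSE → 77
game_id=11: quarter >= 3 → 131
game_id=12: quarter >= 2 AND attendance <= 17541 → 77
game_id=13: quarter >= 3 → 139
game_id=14: ELSE → 83
game_id=15: quarter >= 2 AND attendance <= 17541 → 100
game_id=16: ELSE → 52
game_id=17: quarter >= 3 → 125
game_id=18: quarter >= 2 AND attendance <= 17541 → 94
game_id=19: quarter >= 2 AND attendance <= 17541 → 127
game_id=20: ELSE → 87

77, 131, 77, 139, 83, 100, 52, 125, 94, 127, 87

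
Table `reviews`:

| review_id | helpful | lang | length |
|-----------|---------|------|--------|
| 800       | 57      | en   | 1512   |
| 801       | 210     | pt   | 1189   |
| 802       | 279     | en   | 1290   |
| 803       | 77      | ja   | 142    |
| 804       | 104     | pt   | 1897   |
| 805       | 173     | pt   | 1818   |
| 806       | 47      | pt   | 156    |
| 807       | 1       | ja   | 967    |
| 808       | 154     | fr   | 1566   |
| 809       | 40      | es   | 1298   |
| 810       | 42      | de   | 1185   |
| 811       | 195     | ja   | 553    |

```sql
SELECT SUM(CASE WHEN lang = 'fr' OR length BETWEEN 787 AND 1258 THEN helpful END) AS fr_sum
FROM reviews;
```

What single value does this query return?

407

review_id=800: ✗
review_id=801: ✓ → 210
review_id=802: ✗
review_id=803: ✗
review_id=804: ✗
review_id=805: ✗
review_id=806: ✗
review_id=807: ✓ → 1
review_id=808: ✓ → 154
review_id=809: ✗
review_id=810: ✓ → 42
review_id=811: ✗
fr_sum = 210 + 1 + 154 + 42 = 407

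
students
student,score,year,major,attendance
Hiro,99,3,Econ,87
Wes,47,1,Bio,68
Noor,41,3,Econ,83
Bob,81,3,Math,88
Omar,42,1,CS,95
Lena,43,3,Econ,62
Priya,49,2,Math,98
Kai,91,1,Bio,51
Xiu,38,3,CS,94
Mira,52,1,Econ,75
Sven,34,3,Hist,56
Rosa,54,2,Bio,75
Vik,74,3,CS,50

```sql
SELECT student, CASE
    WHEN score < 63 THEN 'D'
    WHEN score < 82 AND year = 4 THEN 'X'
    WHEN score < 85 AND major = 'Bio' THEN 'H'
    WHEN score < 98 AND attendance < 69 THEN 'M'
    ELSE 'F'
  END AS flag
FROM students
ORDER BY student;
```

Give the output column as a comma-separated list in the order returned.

student=Bob: ELSE → F
student=Hiro: ELSE → F
student=Kai: score < 98 AND attendance < 69 → M
student=Lena: score < 63 → D
student=Mira: score < 63 → D
student=Noor: score < 63 → D
student=Omar: score < 63 → D
student=Priya: score < 63 → D
student=Rosa: score < 63 → D
student=Sven: score < 63 → D
student=Vik: score < 98 AND attendance < 69 → M
student=Wes: score < 63 → D
student=Xiu: score < 63 → D

F, F, M, D, D, D, D, D, D, D, M, D, D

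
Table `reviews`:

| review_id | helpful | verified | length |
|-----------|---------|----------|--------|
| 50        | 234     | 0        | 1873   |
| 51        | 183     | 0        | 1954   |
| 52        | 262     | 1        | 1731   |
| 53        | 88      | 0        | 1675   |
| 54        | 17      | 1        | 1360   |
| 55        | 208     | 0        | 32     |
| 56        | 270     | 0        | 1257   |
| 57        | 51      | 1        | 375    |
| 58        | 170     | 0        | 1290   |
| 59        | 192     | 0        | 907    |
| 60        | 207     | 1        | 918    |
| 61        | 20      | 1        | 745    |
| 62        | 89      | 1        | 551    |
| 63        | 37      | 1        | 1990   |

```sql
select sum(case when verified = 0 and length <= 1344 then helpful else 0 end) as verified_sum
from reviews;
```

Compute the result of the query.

840

review_id=50: ✗
review_id=51: ✗
review_id=52: ✗
review_id=53: ✗
review_id=54: ✗
review_id=55: ✓ → 208
review_id=56: ✓ → 270
review_id=57: ✗
review_id=58: ✓ → 170
review_id=59: ✓ → 192
review_id=60: ✗
review_id=61: ✗
review_id=62: ✗
review_id=63: ✗
verified_sum = 208 + 270 + 170 + 192 = 840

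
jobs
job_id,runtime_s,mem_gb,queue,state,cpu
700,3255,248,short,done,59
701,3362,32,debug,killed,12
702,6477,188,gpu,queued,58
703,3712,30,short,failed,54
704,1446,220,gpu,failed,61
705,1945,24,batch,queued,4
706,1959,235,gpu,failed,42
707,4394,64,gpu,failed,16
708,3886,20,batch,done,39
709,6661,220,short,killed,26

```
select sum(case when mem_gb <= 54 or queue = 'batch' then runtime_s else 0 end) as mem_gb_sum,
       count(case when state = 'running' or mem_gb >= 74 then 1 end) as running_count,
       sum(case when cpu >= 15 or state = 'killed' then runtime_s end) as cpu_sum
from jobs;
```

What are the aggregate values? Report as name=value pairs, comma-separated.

[mem_gb_sum: mem_gb <= 54 or queue = 'batch']
job_id=700: ✗
job_id=701: ✓ → 3362
job_id=702: ✗
job_id=703: ✓ → 3712
job_id=704: ✗
job_id=705: ✓ → 1945
job_id=706: ✗
job_id=707: ✗
job_id=708: ✓ → 3886
job_id=709: ✗
mem_gb_sum = 3362 + 3712 + 1945 + 3886 = 12905
—
[running_count: state = 'running' or mem_gb >= 74]
job_id=700: ✓ → 1
job_id=701: ✗
job_id=702: ✓ → 1
job_id=703: ✗
job_id=704: ✓ → 1
job_id=705: ✗
job_id=706: ✓ → 1
job_id=707: ✗
job_id=708: ✗
job_id=709: ✓ → 1
running_count = COUNT(1, 1, 1, 1, 1) = 5
—
[cpu_sum: cpu >= 15 or state = 'killed']
job_id=700: ✓ → 3255
job_id=701: ✓ → 3362
job_id=702: ✓ → 6477
job_id=703: ✓ → 3712
job_id=704: ✓ → 1446
job_id=705: ✗
job_id=706: ✓ → 1959
job_id=707: ✓ → 4394
job_id=708: ✓ → 3886
job_id=709: ✓ → 6661
cpu_sum = 3255 + 3362 + 6477 + 3712 + 1446 + 1959 + 4394 + 3886 + 6661 = 35152

mem_gb_sum=12905, running_count=5, cpu_sum=35152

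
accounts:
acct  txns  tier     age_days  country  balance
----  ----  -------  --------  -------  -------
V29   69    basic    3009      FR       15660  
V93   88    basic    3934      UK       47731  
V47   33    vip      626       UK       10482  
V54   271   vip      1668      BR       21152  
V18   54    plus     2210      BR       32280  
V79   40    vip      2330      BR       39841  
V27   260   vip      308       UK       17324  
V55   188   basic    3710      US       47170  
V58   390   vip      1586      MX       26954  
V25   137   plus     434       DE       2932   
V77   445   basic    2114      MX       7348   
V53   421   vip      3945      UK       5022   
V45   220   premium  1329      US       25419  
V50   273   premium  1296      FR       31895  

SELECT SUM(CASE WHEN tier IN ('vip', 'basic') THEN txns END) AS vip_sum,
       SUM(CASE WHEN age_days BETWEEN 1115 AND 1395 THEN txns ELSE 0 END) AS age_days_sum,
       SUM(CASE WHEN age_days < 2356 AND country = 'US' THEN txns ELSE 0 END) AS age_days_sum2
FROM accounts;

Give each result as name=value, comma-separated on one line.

vip_sum=2205, age_days_sum=493, age_days_sum2=220

[vip_sum: tier IN ('vip', 'basic')]
acct=V29: ✓ → 69
acct=V93: ✓ → 88
acct=V47: ✓ → 33
acct=V54: ✓ → 271
acct=V18: ✗
acct=V79: ✓ → 40
acct=V27: ✓ → 260
acct=V55: ✓ → 188
acct=V58: ✓ → 390
acct=V25: ✗
acct=V77: ✓ → 445
acct=V53: ✓ → 421
acct=V45: ✗
acct=V50: ✗
vip_sum = 69 + 88 + 33 + 271 + 40 + 260 + 188 + 390 + 445 + 421 = 2205
—
[age_days_sum: age_days BETWEEN 1115 AND 1395]
acct=V29: ✗
acct=V93: ✗
acct=V47: ✗
acct=V54: ✗
acct=V18: ✗
acct=V79: ✗
acct=V27: ✗
acct=V55: ✗
acct=V58: ✗
acct=V25: ✗
acct=V77: ✗
acct=V53: ✗
acct=V45: ✓ → 220
acct=V50: ✓ → 273
age_days_sum = 220 + 273 = 493
—
[age_days_sum2: age_days < 2356 AND country = 'US']
acct=V29: ✗
acct=V93: ✗
acct=V47: ✗
acct=V54: ✗
acct=V18: ✗
acct=V79: ✗
acct=V27: ✗
acct=V55: ✗
acct=V58: ✗
acct=V25: ✗
acct=V77: ✗
acct=V53: ✗
acct=V45: ✓ → 220
acct=V50: ✗
age_days_sum2 = 220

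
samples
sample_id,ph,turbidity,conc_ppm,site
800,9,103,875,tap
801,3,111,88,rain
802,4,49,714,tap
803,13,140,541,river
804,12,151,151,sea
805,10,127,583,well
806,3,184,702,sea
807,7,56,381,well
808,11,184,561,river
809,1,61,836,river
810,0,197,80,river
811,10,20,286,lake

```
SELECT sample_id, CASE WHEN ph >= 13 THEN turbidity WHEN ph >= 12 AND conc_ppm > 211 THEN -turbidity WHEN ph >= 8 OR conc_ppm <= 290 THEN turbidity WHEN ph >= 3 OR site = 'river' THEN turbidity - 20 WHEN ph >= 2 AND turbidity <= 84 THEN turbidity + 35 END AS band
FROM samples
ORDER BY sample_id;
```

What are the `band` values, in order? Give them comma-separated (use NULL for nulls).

sample_id=800: ph >= 8 OR conc_ppm <= 290 → 103
sample_id=801: ph >= 8 OR conc_ppm <= 290 → 111
sample_id=802: ph >= 3 OR site = 'river' → 29
sample_id=803: ph >= 13 → 140
sample_id=804: ph >= 8 OR conc_ppm <= 290 → 151
sample_id=805: ph >= 8 OR conc_ppm <= 290 → 127
sample_id=806: ph >= 3 OR site = 'river' → 164
sample_id=807: ph >= 3 OR site = 'river' → 36
sample_id=808: ph >= 8 OR conc_ppm <= 290 → 184
sample_id=809: ph >= 3 OR site = 'river' → 41
sample_id=810: ph >= 8 OR conc_ppm <= 290 → 197
sample_id=811: ph >= 8 OR conc_ppm <= 290 → 20

103, 111, 29, 140, 151, 127, 164, 36, 184, 41, 197, 20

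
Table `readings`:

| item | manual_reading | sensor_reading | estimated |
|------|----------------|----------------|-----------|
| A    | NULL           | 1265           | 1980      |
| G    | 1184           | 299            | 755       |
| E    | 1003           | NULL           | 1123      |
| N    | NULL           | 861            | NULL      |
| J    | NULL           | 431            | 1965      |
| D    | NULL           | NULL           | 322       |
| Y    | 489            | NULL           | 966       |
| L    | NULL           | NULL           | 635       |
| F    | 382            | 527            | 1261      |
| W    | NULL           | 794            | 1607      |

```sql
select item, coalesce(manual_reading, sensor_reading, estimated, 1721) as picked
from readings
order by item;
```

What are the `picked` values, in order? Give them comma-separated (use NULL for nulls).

item=A: manual_reading=NULL, sensor_reading=1265 → 1265
item=D: manual_reading=NULL, sensor_reading=NULL, estimated=322 → 322
item=E: manual_reading=1003 → 1003
item=F: manual_reading=382 → 382
item=G: manual_reading=1184 → 1184
item=J: manual_reading=NULL, sensor_reading=431 → 431
item=L: manual_reading=NULL, sensor_reading=NULL, estimated=635 → 635
item=N: manual_reading=NULL, sensor_reading=861 → 861
item=W: manual_reading=NULL, sensor_reading=794 → 794
item=Y: manual_reading=489 → 489

1265, 322, 1003, 382, 1184, 431, 635, 861, 794, 489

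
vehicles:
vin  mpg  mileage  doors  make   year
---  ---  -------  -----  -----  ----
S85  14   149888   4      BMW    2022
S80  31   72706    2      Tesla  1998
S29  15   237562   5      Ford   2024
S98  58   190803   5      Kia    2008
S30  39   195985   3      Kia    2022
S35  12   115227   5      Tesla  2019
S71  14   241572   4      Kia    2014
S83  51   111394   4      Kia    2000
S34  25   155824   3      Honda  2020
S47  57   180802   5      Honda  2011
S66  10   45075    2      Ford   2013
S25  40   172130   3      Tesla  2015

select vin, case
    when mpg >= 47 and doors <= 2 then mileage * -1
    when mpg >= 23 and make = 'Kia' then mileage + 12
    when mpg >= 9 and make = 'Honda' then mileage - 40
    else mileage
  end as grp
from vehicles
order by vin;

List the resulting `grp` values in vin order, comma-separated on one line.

172130, 237562, 195997, 155784, 115227, 180762, 45075, 241572, 72706, 111406, 149888, 190815

vin=S25: ELSE → 172130
vin=S29: ELSE → 237562
vin=S30: mpg >= 23 and make = 'Kia' → 195997
vin=S34: mpg >= 9 and make = 'Honda' → 155784
vin=S35: ELSE → 115227
vin=S47: mpg >= 9 and make = 'Honda' → 180762
vin=S66: ELSE → 45075
vin=S71: ELSE → 241572
vin=S80: ELSE → 72706
vin=S83: mpg >= 23 and make = 'Kia' → 111406
vin=S85: ELSE → 149888
vin=S98: mpg >= 23 and make = 'Kia' → 190815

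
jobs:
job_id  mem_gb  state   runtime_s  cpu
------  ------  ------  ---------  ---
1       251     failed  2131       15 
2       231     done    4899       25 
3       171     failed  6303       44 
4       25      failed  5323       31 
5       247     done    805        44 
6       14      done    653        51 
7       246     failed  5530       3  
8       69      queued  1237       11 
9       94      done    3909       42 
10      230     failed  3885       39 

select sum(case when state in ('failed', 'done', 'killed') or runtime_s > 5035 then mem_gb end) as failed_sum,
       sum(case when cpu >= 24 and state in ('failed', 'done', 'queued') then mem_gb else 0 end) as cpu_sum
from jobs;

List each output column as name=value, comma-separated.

failed_sum=1509, cpu_sum=1012

[failed_sum: state in ('failed', 'done', 'killed') or runtime_s > 5035]
job_id=1: ✓ → 251
job_id=2: ✓ → 231
job_id=3: ✓ → 171
job_id=4: ✓ → 25
job_id=5: ✓ → 247
job_id=6: ✓ → 14
job_id=7: ✓ → 246
job_id=8: ✗
job_id=9: ✓ → 94
job_id=10: ✓ → 230
failed_sum = 251 + 231 + 171 + 25 + 247 + 14 + 246 + 94 + 230 = 1509
—
[cpu_sum: cpu >= 24 and state in ('failed', 'done', 'queued')]
job_id=1: ✗
job_id=2: ✓ → 231
job_id=3: ✓ → 171
job_id=4: ✓ → 25
job_id=5: ✓ → 247
job_id=6: ✓ → 14
job_id=7: ✗
job_id=8: ✗
job_id=9: ✓ → 94
job_id=10: ✓ → 230
cpu_sum = 231 + 171 + 25 + 247 + 14 + 94 + 230 = 1012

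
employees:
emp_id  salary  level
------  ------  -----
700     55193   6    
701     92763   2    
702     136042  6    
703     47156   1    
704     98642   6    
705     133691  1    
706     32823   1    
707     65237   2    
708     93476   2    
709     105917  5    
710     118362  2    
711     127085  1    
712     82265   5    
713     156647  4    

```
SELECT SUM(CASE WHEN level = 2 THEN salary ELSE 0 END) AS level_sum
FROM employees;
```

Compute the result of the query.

emp_id=700: ✗
emp_id=701: ✓ → 92763
emp_id=702: ✗
emp_id=703: ✗
emp_id=704: ✗
emp_id=705: ✗
emp_id=706: ✗
emp_id=707: ✓ → 65237
emp_id=708: ✓ → 93476
emp_id=709: ✗
emp_id=710: ✓ → 118362
emp_id=711: ✗
emp_id=712: ✗
emp_id=713: ✗
level_sum = 92763 + 65237 + 93476 + 118362 = 369838

369838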